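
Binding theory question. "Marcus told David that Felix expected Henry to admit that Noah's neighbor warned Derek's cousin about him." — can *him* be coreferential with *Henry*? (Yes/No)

*him* is a pronoun; Principle B requires it to be free in its binding domain — the clause headed by 'warned'.
— Henry: subject of the clause headed by 'admit'; c-commands the pronoun but lies outside its binding domain — allowed.

Yes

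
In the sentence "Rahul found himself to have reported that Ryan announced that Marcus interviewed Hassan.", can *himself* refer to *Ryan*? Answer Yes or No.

No

*himself* is a reflexive; Principle A requires it to be bound within its binding domain — the matrix clause.
— Ryan: subject of the clause headed by 'announced'; does not c-command the reflexive — cannot bind it (Principle A).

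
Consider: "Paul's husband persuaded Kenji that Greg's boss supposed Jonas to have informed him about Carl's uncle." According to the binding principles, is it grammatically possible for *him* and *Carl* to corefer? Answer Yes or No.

No

*him* is a pronoun; Principle B requires it to be free in its binding domain — the clause headed by 'informed'.
— Carl: possessor inside the second object DP of the clause headed by 'informed'; is c-commanded by the pronoun; coreference would bind this R-expression — blocked (Principle C).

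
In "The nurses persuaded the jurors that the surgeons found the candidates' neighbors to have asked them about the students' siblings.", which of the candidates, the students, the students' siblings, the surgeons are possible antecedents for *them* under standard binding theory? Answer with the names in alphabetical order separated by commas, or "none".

the candidates, the surgeons

*them* is a pronoun; Principle B requires it to be free in its binding domain — the clause headed by 'asked'.
— the candidates: possessor inside the subject DP of the clause headed by 'asked'; does not c-command the pronoun — Principle B does not apply; allowed.
— the students: possessor inside the second object DP of the clause headed by 'asked'; is c-commanded by the pronoun; coreference would bind this R-expression — blocked (Principle C).
— the students' siblings: second object of the clause headed by 'asked'; is c-commanded by the pronoun; coreference would bind this R-expression — blocked (Principle C).
— the surgeons: subject of the clause headed by 'found'; c-commands the pronoun but lies outside its binding domain — allowed.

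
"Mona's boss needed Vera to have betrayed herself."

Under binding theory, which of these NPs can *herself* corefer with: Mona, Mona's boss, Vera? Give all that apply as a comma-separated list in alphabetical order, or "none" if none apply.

Vera

*herself* is a reflexive; Principle A requires it to be bound within its binding domain — the clause headed by 'betrayed'.
— Mona: possessor inside the subject DP of the matrix clause; does not c-command the reflexive — cannot bind it (Principle A).
— Mona's boss: subject of the matrix clause; c-commands the reflexive but lies outside its binding domain — cannot bind it (Principle A).
— Vera: subject of the clause headed by 'betrayed'; c-commands the reflexive within its binding domain — allowed (Principle A).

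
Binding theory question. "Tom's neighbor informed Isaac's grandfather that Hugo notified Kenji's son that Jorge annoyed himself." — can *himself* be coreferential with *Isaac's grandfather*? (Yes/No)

*himself* is a reflexive; Principle A requires it to be bound within its binding domain — the clause headed by 'annoyed'.
— Isaac's grandfather: object of the matrix clause; c-commands the reflexive but lies outside its binding domain — cannot bind it (Principle A).

No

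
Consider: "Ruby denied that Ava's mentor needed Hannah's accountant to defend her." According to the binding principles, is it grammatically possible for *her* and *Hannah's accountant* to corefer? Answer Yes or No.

*her* is a pronoun; Principle B requires it to be free in its binding domain — the clause headed by 'defend'.
— Hannah's accountant: subject of the clause headed by 'defend'; c-commands the pronoun within its binding domain — blocked (Principle B).

No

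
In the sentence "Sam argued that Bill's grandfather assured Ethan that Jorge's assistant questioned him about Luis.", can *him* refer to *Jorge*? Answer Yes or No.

*him* is a pronoun; Principle B requires it to be free in its binding domain — the clause headed by 'questioned'.
— Jorge: possessor inside the subject DP of the clause headed by 'questioned'; does not c-command the pronoun — Principle B does not apply; allowed.

Yes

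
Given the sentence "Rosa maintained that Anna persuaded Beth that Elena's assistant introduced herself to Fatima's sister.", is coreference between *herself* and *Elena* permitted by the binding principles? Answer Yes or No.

*herself* is a reflexive; Principle A requires it to be bound within its binding domain — the clause headed by 'introduced'.
— Elena: possessor inside the subject DP of the clause headed by 'introduced'; does not c-command the reflexive — cannot bind it (Principle A).

No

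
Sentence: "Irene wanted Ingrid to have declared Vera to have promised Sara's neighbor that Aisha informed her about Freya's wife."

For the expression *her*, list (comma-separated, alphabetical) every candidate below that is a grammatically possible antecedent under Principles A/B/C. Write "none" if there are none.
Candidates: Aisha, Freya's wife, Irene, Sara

*her* is a pronoun; Principle B requires it to be free in its binding domain — the clause headed by 'informed'.
— Aisha: subject of the clause headed by 'informed'; c-commands the pronoun within its binding domain — blocked (Principle B).
— Freya's wife: second object of the clause headed by 'informed'; is c-commanded by the pronoun; coreference would bind this R-expression — blocked (Principle C).
— Irene: subject of the matrix clause; c-commands the pronoun but lies outside its binding domain — allowed.
— Sara: possessor inside the object DP of the clause headed by 'promised'; does not c-command the pronoun — Principle B does not apply; allowed.

Irene, Sara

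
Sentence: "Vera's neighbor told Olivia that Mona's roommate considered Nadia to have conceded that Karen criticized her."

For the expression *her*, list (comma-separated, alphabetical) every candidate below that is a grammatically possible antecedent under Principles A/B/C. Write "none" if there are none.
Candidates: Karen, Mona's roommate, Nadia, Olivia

*her* is a pronoun; Principle B requires it to be free in its binding domain — the clause headed by 'criticized'.
— Karen: subject of the clause headed by 'criticized'; c-commands the pronoun within its binding domain — blocked (Principle B).
— Mona's roommate: subject of the clause headed by 'considered'; c-commands the pronoun but lies outside its binding domain — allowed.
— Nadia: subject of the clause headed by 'conceded'; c-commands the pronoun but lies outside its binding domain — allowed.
— Olivia: object of the matrix clause; c-commands the pronoun but lies outside its binding domain — allowed.

Mona's roommate, Nadia, Olivia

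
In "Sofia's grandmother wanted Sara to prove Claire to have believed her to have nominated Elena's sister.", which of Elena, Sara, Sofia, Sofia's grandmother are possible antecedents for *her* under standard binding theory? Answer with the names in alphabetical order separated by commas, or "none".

*her* is a pronoun; Principle B requires it to be free in its binding domain — the clause headed by 'believed'.
— Elena: possessor inside the object DP of the clause headed by 'nominated'; is c-commanded by the pronoun; coreference would bind this R-expression — blocked (Principle C).
— Sara: subject of the clause headed by 'prove'; c-commands the pronoun but lies outside its binding domain — allowed.
— Sofia: possessor inside the subject DP of the matrix clause; does not c-command the pronoun — Principle B does not apply; allowed.
— Sofia's grandmother: subject of the matrix clause; c-commands the pronoun but lies outside its binding domain — allowed.

Sara, Sofia, Sofia's grandmother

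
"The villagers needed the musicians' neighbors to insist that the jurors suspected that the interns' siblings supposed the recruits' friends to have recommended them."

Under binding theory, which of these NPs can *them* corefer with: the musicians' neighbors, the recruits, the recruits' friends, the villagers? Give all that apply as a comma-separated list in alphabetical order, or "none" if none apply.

*them* is a pronoun; Principle B requires it to be free in its binding domain — the clause headed by 'recommended'.
— the musicians' neighbors: subject of the clause headed by 'insist'; c-commands the pronoun but lies outside its binding domain — allowed.
— the recruits: possessor inside the subject DP of the clause headed by 'recommended'; does not c-command the pronoun — Principle B does not apply; allowed.
— the recruits' friends: subject of the clause headed by 'recommended'; c-commands the pronoun within its binding domain — blocked (Principle B).
— the villagers: subject of the matrix clause; c-commands the pronoun but lies outside its binding domain — allowed.

the musicians' neighbors, the recruits, the villagers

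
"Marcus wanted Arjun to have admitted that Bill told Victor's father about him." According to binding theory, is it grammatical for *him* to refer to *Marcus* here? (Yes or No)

Yes

*Marcus* is an R-expression; Principle C requires it to be free (not bound by any c-commanding expression).
— him: second object of the clause headed by 'told'; the pronoun does not c-command the R-expression — coreference allowed.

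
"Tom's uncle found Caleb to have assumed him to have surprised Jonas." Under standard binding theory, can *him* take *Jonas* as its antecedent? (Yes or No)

No

*him* is a pronoun; Principle B requires it to be free in its binding domain — the clause headed by 'assumed'.
— Jonas: object of the clause headed by 'surprised'; is c-commanded by the pronoun; coreference would bind this R-expression — blocked (Principle C).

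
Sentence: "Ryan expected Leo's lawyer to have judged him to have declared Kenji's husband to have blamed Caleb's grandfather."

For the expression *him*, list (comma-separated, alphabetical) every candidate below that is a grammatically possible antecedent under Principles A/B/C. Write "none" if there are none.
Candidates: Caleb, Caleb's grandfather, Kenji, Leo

Leo

*him* is a pronoun; Principle B requires it to be free in its binding domain — the clause headed by 'judged'.
— Caleb: possessor inside the object DP of the clause headed by 'blamed'; is c-commanded by the pronoun; coreference would bind this R-expression — blocked (Principle C).
— Caleb's grandfather: object of the clause headed by 'blamed'; is c-commanded by the pronoun; coreference would bind this R-expression — blocked (Principle C).
— Kenji: possessor inside the subject DP of the clause headed by 'blamed'; is c-commanded by the pronoun; coreference would bind this R-expression — blocked (Principle C).
— Leo: possessor inside the subject DP of the clause headed by 'judged'; does not c-command the pronoun — Principle B does not apply; allowed.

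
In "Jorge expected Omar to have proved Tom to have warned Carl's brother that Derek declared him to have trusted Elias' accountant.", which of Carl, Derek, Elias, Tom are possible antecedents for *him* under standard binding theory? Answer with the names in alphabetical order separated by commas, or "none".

*him* is a pronoun; Principle B requires it to be free in its binding domain — the clause headed by 'declared'.
— Carl: possessor inside the object DP of the clause headed by 'warned'; does not c-command the pronoun — Principle B does not apply; allowed.
— Derek: subject of the clause headed by 'declared'; c-commands the pronoun within its binding domain — blocked (Principle B).
— Elias: possessor inside the object DP of the clause headed by 'trusted'; is c-commanded by the pronoun; coreference would bind this R-expression — blocked (Principle C).
— Tom: subject of the clause headed by 'warned'; c-commands the pronoun but lies outside its binding domain — allowed.

Carl, Tom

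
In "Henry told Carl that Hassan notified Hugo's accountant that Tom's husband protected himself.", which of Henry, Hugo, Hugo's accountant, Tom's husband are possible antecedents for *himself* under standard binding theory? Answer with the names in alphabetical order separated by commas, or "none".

Tom's husband

*himself* is a reflexive; Principle A requires it to be bound within its binding domain — the clause headed by 'protected'.
— Henry: subject of the matrix clause; c-commands the reflexive but lies outside its binding domain — cannot bind it (Principle A).
— Hugo: possessor inside the object DP of the clause headed by 'notified'; does not c-command the reflexive — cannot bind it (Principle A).
— Hugo's accountant: object of the clause headed by 'notified'; c-commands the reflexive but lies outside its binding domain — cannot bind it (Principle A).
— Tom's husband: subject of the clause headed by 'protected'; c-commands the reflexive within its binding domain — allowed (Principle A).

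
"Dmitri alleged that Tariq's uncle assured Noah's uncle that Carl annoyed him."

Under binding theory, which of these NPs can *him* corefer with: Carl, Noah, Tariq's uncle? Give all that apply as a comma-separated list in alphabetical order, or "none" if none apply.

Noah, Tariq's uncle

*him* is a pronoun; Principle B requires it to be free in its binding domain — the clause headed by 'annoyed'.
— Carl: subject of the clause headed by 'annoyed'; c-commands the pronoun within its binding domain — blocked (Principle B).
— Noah: possessor inside the object DP of the clause headed by 'assured'; does not c-command the pronoun — Principle B does not apply; allowed.
— Tariq's uncle: subject of the clause headed by 'assured'; c-commands the pronoun but lies outside its binding domain — allowed.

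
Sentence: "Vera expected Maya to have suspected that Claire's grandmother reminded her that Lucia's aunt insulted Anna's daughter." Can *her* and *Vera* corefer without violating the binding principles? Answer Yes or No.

*Vera* is an R-expression; Principle C requires it to be free (not bound by any c-commanding expression).
— her: object of the clause headed by 'reminded'; the pronoun does not c-command the R-expression — coreference allowed.

Yes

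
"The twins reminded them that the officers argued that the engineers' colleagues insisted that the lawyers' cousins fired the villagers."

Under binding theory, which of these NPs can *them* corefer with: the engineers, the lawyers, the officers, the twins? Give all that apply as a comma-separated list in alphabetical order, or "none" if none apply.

none

*them* is a pronoun; Principle B requires it to be free in its binding domain — the matrix clause.
— the engineers: possessor inside the subject DP of the clause headed by 'insisted'; is c-commanded by the pronoun; coreference would bind this R-expression — blocked (Principle C).
— the lawyers: possessor inside the subject DP of the clause headed by 'fired'; is c-commanded by the pronoun; coreference would bind this R-expression — blocked (Principle C).
— the officers: subject of the clause headed by 'argued'; is c-commanded by the pronoun; coreference would bind this R-expression — blocked (Principle C).
— the twins: subject of the matrix clause; c-commands the pronoun within its binding domain — blocked (Principle B).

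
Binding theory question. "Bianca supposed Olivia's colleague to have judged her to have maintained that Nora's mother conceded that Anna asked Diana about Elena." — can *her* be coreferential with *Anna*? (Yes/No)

No

*her* is a pronoun; Principle B requires it to be free in its binding domain — the clause headed by 'judged'.
— Anna: subject of the clause headed by 'asked'; is c-commanded by the pronoun; coreference would bind this R-expression — blocked (Principle C).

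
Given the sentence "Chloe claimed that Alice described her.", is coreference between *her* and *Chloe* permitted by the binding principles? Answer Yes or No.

Yes

*her* is a pronoun; Principle B requires it to be free in its binding domain — the clause headed by 'described'.
— Chloe: subject of the matrix clause; c-commands the pronoun but lies outside its binding domain — allowed.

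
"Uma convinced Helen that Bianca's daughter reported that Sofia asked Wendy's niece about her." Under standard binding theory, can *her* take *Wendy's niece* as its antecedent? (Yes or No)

No

*her* is a pronoun; Principle B requires it to be free in its binding domain — the clause headed by 'asked'.
— Wendy's niece: object of the clause headed by 'asked'; c-commands the pronoun within its binding domain — blocked (Principle B).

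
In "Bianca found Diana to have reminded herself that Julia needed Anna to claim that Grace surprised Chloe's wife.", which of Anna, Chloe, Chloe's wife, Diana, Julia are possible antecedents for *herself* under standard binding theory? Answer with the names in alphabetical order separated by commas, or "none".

*herself* is a reflexive; Principle A requires it to be bound within its binding domain — the clause headed by 'reminded'.
— Anna: subject of the clause headed by 'claim'; does not c-command the reflexive — cannot bind it (Principle A).
— Chloe: possessor inside the object DP of the clause headed by 'surprised'; does not c-command the reflexive — cannot bind it (Principle A).
— Chloe's wife: object of the clause headed by 'surprised'; does not c-command the reflexive — cannot bind it (Principle A).
— Diana: subject of the clause headed by 'reminded'; c-commands the reflexive within its binding domain — allowed (Principle A).
— Julia: subject of the clause headed by 'needed'; does not c-command the reflexive — cannot bind it (Principle A).

Diana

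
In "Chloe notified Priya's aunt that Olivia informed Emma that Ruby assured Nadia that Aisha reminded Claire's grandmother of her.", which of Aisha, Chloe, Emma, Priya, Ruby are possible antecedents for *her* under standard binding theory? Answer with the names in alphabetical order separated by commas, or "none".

*her* is a pronoun; Principle B requires it to be free in its binding domain — the clause headed by 'reminded'.
— Aisha: subject of the clause headed by 'reminded'; c-commands the pronoun within its binding domain — blocked (Principle B).
— Chloe: subject of the matrix clause; c-commands the pronoun but lies outside its binding domain — allowed.
— Emma: object of the clause headed by 'informed'; c-commands the pronoun but lies outside its binding domain — allowed.
— Priya: possessor inside the object DP of the matrix clause; does not c-command the pronoun — Principle B does not apply; allowed.
— Ruby: subject of the clause headed by 'assured'; c-commands the pronoun but lies outside its binding domain — allowed.

Chloe, Emma, Priya, Ruby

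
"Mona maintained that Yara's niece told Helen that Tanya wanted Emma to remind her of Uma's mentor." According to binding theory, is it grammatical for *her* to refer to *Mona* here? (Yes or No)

*Mona* is an R-expression; Principle C requires it to be free (not bound by any c-commanding expression).
— her: object of the clause headed by 'remind'; the pronoun does not c-command the R-expression — coreference allowed.

Yes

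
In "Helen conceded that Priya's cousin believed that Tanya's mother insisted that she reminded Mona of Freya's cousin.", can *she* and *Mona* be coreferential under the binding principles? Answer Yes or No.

No

*Mona* is an R-expression; Principle C requires it to be free (not bound by any c-commanding expression).
— she: subject of the clause headed by 'reminded'; the pronoun c-commands the R-expression — coreference blocked (Principle C).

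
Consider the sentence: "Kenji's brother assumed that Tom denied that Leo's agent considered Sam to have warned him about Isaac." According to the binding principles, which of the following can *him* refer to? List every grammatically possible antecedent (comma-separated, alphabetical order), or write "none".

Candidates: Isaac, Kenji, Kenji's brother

Kenji, Kenji's brother

*him* is a pronoun; Principle B requires it to be free in its binding domain — the clause headed by 'warned'.
— Isaac: second object of the clause headed by 'warned'; is c-commanded by the pronoun; coreference would bind this R-expression — blocked (Principle C).
— Kenji: possessor inside the subject DP of the matrix clause; does not c-command the pronoun — Principle B does not apply; allowed.
— Kenji's brother: subject of the matrix clause; c-commands the pronoun but lies outside its binding domain — allowed.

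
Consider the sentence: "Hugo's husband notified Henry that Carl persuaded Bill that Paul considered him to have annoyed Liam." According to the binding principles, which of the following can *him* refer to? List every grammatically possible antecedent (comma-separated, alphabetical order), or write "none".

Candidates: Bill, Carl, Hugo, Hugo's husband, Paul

Bill, Carl, Hugo, Hugo's husband

*him* is a pronoun; Principle B requires it to be free in its binding domain — the clause headed by 'considered'.
— Bill: object of the clause headed by 'persuaded'; c-commands the pronoun but lies outside its binding domain — allowed.
— Carl: subject of the clause headed by 'persuaded'; c-commands the pronoun but lies outside its binding domain — allowed.
— Hugo: possessor inside the subject DP of the matrix clause; does not c-command the pronoun — Principle B does not apply; allowed.
— Hugo's husband: subject of the matrix clause; c-commands the pronoun but lies outside its binding domain — allowed.
— Paul: subject of the clause headed by 'considered'; c-commands the pronoun within its binding domain — blocked (Principle B).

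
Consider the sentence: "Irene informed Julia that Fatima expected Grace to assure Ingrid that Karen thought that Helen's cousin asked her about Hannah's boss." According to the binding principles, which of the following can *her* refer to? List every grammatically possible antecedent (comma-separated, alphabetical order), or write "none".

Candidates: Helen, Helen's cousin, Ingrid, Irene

*her* is a pronoun; Principle B requires it to be free in its binding domain — the clause headed by 'asked'.
— Helen: possessor inside the subject DP of the clause headed by 'asked'; does not c-command the pronoun — Principle B does not apply; allowed.
— Helen's cousin: subject of the clause headed by 'asked'; c-commands the pronoun within its binding domain — blocked (Principle B).
— Ingrid: object of the clause headed by 'assure'; c-commands the pronoun but lies outside its binding domain — allowed.
— Irene: subject of the matrix clause; c-commands the pronoun but lies outside its binding domain — allowed.

Helen, Ingrid, Irene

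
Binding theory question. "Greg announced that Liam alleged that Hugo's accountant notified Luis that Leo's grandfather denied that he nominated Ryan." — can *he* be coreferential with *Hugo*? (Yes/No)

*he* is a pronoun; Principle B requires it to be free in its binding domain — the clause headed by 'nominated'.
— Hugo: possessor inside the subject DP of the clause headed by 'notified'; does not c-command the pronoun — Principle B does not apply; allowed.

Yes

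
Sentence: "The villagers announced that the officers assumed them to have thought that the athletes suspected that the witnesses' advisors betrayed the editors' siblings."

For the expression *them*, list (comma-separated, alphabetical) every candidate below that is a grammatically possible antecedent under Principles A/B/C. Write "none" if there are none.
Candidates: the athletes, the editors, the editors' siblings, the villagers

*them* is a pronoun; Principle B requires it to be free in its binding domain — the clause headed by 'assumed'.
— the athletes: subject of the clause headed by 'suspected'; is c-commanded by the pronoun; coreference would bind this R-expression — blocked (Principle C).
— the editors: possessor inside the object DP of the clause headed by 'betrayed'; is c-commanded by the pronoun; coreference would bind this R-expression — blocked (Principle C).
— the editors' siblings: object of the clause headed by 'betrayed'; is c-commanded by the pronoun; coreference would bind this R-expression — blocked (Principle C).
— the villagers: subject of the matrix clause; c-commands the pronoun but lies outside its binding domain — allowed.

the villagers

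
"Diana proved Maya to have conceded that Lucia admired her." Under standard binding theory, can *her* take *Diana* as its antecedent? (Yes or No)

Yes

*her* is a pronoun; Principle B requires it to be free in its binding domain — the clause headed by 'admired'.
— Diana: subject of the matrix clause; c-commands the pronoun but lies outside its binding domain — allowed.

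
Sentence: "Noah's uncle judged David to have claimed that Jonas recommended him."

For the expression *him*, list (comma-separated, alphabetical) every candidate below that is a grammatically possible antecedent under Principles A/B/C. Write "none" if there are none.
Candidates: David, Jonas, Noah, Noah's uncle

*him* is a pronoun; Principle B requires it to be free in its binding domain — the clause headed by 'recommended'.
— David: subject of the clause headed by 'claimed'; c-commands the pronoun but lies outside its binding domain — allowed.
— Jonas: subject of the clause headed by 'recommended'; c-commands the pronoun within its binding domain — blocked (Principle B).
— Noah: possessor inside the subject DP of the matrix clause; does not c-command the pronoun — Principle B does not apply; allowed.
— Noah's uncle: subject of the matrix clause; c-commands the pronoun but lies outside its binding domain — allowed.

David, Noah, Noah's uncle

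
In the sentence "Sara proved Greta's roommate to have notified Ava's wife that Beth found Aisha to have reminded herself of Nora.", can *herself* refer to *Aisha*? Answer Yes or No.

*herself* is a reflexive; Principle A requires it to be bound within its binding domain — the clause headed by 'reminded'.
— Aisha: subject of the clause headed by 'reminded'; c-commands the reflexive within its binding domain — allowed (Principle A).

Yes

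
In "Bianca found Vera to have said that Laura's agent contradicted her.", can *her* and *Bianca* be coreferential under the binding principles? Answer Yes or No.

*Bianca* is an R-expression; Principle C requires it to be free (not bound by any c-commanding expression).
— her: object of the clause headed by 'contradicted'; the pronoun does not c-command the R-expression — coreference allowed.

Yes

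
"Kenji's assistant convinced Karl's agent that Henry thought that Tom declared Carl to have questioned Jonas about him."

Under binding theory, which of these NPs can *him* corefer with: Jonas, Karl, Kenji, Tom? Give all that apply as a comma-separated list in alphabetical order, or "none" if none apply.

Karl, Kenji, Tom

*him* is a pronoun; Principle B requires it to be free in its binding domain — the clause headed by 'questioned'.
— Jonas: object of the clause headed by 'questioned'; c-commands the pronoun within its binding domain — blocked (Principle B).
— Karl: possessor inside the object DP of the matrix clause; does not c-command the pronoun — Principle B does not apply; allowed.
— Kenji: possessor inside the subject DP of the matrix clause; does not c-command the pronoun — Principle B does not apply; allowed.
— Tom: subject of the clause headed by 'declared'; c-commands the pronoun but lies outside its binding domain — allowed.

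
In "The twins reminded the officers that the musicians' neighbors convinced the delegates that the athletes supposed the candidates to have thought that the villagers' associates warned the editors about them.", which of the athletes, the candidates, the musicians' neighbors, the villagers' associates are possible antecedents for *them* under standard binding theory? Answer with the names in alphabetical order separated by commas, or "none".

*them* is a pronoun; Principle B requires it to be free in its binding domain — the clause headed by 'warned'.
— the athletes: subject of the clause headed by 'supposed'; c-commands the pronoun but lies outside its binding domain — allowed.
— the candidates: subject of the clause headed by 'thought'; c-commands the pronoun but lies outside its binding domain — allowed.
— the musicians' neighbors: subject of the clause headed by 'convinced'; c-commands the pronoun but lies outside its binding domain — allowed.
— the villagers' associates: subject of the clause headed by 'warned'; c-commands the pronoun within its binding domain — blocked (Principle B).

the athletes, the candidates, the musicians' neighbors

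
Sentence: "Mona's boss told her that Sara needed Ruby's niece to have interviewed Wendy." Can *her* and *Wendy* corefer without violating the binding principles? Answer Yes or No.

No

*Wendy* is an R-expression; Principle C requires it to be free (not bound by any c-commanding expression).
— her: object of the matrix clause; the pronoun c-commands the R-expression — coreference blocked (Principle C).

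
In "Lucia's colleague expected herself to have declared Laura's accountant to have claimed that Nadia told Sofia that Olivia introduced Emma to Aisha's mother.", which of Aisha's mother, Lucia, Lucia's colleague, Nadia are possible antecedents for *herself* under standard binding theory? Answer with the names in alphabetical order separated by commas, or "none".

Lucia's colleague

*herself* is a reflexive; Principle A requires it to be bound within its binding domain — the matrix clause.
— Aisha's mother: second object of the clause headed by 'introduced'; does not c-command the reflexive — cannot bind it (Principle A).
— Lucia: possessor inside the subject DP of the matrix clause; does not c-command the reflexive — cannot bind it (Principle A).
— Lucia's colleague: subject of the matrix clause; c-commands the reflexive within its binding domain — allowed (Principle A).
— Nadia: subject of the clause headed by 'told'; does not c-command the reflexive — cannot bind it (Principle A).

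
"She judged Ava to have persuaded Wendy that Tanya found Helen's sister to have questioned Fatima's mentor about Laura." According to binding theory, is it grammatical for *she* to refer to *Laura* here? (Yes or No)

No

*Laura* is an R-expression; Principle C requires it to be free (not bound by any c-commanding expression).
— she: subject of the matrix clause; the pronoun c-commands the R-expression — coreference blocked (Principle C).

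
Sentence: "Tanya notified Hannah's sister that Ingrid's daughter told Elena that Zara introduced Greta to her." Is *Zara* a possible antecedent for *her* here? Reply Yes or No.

*her* is a pronoun; Principle B requires it to be free in its binding domain — the clause headed by 'introduced'.
— Zara: subject of the clause headed by 'introduced'; c-commands the pronoun within its binding domain — blocked (Principle B).

No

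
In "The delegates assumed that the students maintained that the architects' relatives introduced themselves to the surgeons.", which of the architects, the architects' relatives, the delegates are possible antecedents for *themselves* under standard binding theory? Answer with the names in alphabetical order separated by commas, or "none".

*themselves* is a reflexive; Principle A requires it to be bound within its binding domain — the clause headed by 'introduced'.
— the architects: possessor inside the subject DP of the clause headed by 'introduced'; does not c-command the reflexive — cannot bind it (Principle A).
— the architects' relatives: subject of the clause headed by 'introduced'; c-commands the reflexive within its binding domain — allowed (Principle A).
— the delegates: subject of the matrix clause; c-commands the reflexive but lies outside its binding domain — cannot bind it (Principle A).

the architects' relatives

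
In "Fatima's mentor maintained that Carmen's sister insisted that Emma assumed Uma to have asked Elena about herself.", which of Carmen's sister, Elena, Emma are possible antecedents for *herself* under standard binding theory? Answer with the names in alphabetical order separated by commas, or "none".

Elena

*herself* is a reflexive; Principle A requires it to be bound within its binding domain — the clause headed by 'asked'.
— Carmen's sister: subject of the clause headed by 'insisted'; c-commands the reflexive but lies outside its binding domain — cannot bind it (Principle A).
— Elena: object of the clause headed by 'asked'; c-commands the reflexive within its binding domain — allowed (Principle A).
— Emma: subject of the clause headed by 'assumed'; c-commands the reflexive but lies outside its binding domain — cannot bind it (Principle A).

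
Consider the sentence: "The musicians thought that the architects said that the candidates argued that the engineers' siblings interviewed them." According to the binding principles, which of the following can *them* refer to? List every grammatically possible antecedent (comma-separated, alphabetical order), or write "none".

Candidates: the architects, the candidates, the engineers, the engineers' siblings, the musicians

*them* is a pronoun; Principle B requires it to be free in its binding domain — the clause headed by 'interviewed'.
— the architects: subject of the clause headed by 'said'; c-commands the pronoun but lies outside its binding domain — allowed.
— the candidates: subject of the clause headed by 'argued'; c-commands the pronoun but lies outside its binding domain — allowed.
— the engineers: possessor inside the subject DP of the clause headed by 'interviewed'; does not c-command the pronoun — Principle B does not apply; allowed.
— the engineers' siblings: subject of the clause headed by 'interviewed'; c-commands the pronoun within its binding domain — blocked (Principle B).
— the musicians: subject of the matrix clause; c-commands the pronoun but lies outside its binding domain — allowed.

the architects, the candidates, the engineers, the musicians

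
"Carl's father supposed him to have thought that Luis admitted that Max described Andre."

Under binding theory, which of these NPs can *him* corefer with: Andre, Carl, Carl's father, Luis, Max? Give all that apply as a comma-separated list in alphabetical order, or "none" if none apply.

*him* is a pronoun; Principle B requires it to be free in its binding domain — the matrix clause.
— Andre: object of the clause headed by 'described'; is c-commanded by the pronoun; coreference would bind this R-expression — blocked (Principle C).
— Carl: possessor inside the subject DP of the matrix clause; does not c-command the pronoun — Principle B does not apply; allowed.
— Carl's father: subject of the matrix clause; c-commands the pronoun within its binding domain — blocked (Principle B).
— Luis: subject of the clause headed by 'admitted'; is c-commanded by the pronoun; coreference would bind this R-expression — blocked (Principle C).
— Max: subject of the clause headed by 'described'; is c-commanded by the pronoun; coreference would bind this R-expression — blocked (Principle C).

Carl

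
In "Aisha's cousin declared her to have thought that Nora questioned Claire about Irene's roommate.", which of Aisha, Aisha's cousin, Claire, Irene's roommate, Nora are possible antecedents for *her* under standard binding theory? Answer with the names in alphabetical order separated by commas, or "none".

Aisha

*her* is a pronoun; Principle B requires it to be free in its binding domain — the matrix clause.
— Aisha: possessor inside the subject DP of the matrix clause; does not c-command the pronoun — Principle B does not apply; allowed.
— Aisha's cousin: subject of the matrix clause; c-commands the pronoun within its binding domain — blocked (Principle B).
— Claire: object of the clause headed by 'questioned'; is c-commanded by the pronoun; coreference would bind this R-expression — blocked (Principle C).
— Irene's roommate: second object of the clause headed by 'questioned'; is c-commanded by the pronoun; coreference would bind this R-expression — blocked (Principle C).
— Nora: subject of the clause headed by 'questioned'; is c-commanded by the pronoun; coreference would bind this R-expression — blocked (Principle C).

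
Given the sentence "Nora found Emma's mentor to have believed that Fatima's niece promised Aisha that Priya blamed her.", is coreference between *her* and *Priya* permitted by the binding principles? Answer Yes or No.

*her* is a pronoun; Principle B requires it to be free in its binding domain — the clause headed by 'blamed'.
— Priya: subject of the clause headed by 'blamed'; c-commands the pronoun within its binding domain — blocked (Principle B).

No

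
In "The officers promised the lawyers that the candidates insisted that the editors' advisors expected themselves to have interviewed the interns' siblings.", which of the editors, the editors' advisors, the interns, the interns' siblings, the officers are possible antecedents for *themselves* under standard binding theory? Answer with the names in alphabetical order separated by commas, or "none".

*themselves* is a reflexive; Principle A requires it to be bound within its binding domain — the clause headed by 'expected'.
— the editors: possessor inside the subject DP of the clause headed by 'expected'; does not c-command the reflexive — cannot bind it (Principle A).
— the editors' advisors: subject of the clause headed by 'expected'; c-commands the reflexive within its binding domain — allowed (Principle A).
— the interns: possessor inside the object DP of the clause headed by 'interviewed'; does not c-command the reflexive — cannot bind it (Principle A).
— the interns' siblings: object of the clause headed by 'interviewed'; does not c-command the reflexive — cannot bind it (Principle A).
— the officers: subject of the matrix clause; c-commands the reflexive but lies outside its binding domain — cannot bind it (Principle A).

the editors' advisors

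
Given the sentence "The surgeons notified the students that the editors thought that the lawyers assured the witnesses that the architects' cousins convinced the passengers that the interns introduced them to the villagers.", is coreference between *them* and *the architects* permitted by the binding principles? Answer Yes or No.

*them* is a pronoun; Principle B requires it to be free in its binding domain — the clause headed by 'introduced'.
— the architects: possessor inside the subject DP of the clause headed by 'convinced'; does not c-command the pronoun — Principle B does not apply; allowed.

Yes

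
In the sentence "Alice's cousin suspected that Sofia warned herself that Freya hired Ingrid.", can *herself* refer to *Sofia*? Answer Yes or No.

*herself* is a reflexive; Principle A requires it to be bound within its binding domain — the clause headed by 'warned'.
— Sofia: subject of the clause headed by 'warned'; c-commands the reflexive within its binding domain — allowed (Principle A).

Yes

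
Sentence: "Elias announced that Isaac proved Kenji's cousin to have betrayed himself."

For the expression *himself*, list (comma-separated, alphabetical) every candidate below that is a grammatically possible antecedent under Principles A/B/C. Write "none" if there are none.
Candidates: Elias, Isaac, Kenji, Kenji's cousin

Kenji's cousin

*himself* is a reflexive; Principle A requires it to be bound within its binding domain — the clause headed by 'betrayed'.
— Elias: subject of the matrix clause; c-commands the reflexive but lies outside its binding domain — cannot bind it (Principle A).
— Isaac: subject of the clause headed by 'proved'; c-commands the reflexive but lies outside its binding domain — cannot bind it (Principle A).
— Kenji: possessor inside the subject DP of the clause headed by 'betrayed'; does not c-command the reflexive — cannot bind it (Principle A).
— Kenji's cousin: subject of the clause headed by 'betrayed'; c-commands the reflexive within its binding domain — allowed (Principle A).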